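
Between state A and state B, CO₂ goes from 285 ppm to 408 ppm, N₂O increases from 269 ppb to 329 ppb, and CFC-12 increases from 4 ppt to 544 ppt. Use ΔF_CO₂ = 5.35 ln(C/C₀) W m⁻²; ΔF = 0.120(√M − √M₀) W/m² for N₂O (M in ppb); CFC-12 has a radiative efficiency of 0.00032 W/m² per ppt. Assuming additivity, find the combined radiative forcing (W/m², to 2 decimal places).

CO₂: 5.35 × ln(408/285) = 5.35 × ln(1.43158) = 5.35 × 0.35878 = 1.9195 W/m².
N₂O: 0.120 × (√329 − √269) = 0.120 × (18.1384 − 16.4012) = 0.120 × 1.7372 = 0.2085 W/m².
CFC-12: ΔF = 0.00032 × (544 − 4) = 0.00032 × 540 = 0.1728 W/m².
Total ΔF = 1.9195 + 0.2085 + 0.1728 = 2.3008 W/m².

ΔF = 2.30 W/m²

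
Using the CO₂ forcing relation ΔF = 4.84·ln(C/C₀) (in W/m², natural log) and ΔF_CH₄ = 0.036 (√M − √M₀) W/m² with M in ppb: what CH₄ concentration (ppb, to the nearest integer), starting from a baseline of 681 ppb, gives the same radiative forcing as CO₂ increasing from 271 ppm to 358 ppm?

CO₂ forcing: 4.84 × ln(358/271) = 4.84 × 0.278414 = 1.34752 W/m².
Set 0.036(√M − √681) = 1.34752: √M = 1.34752/0.036 + √681 = 37.4311 + 26.0960 = 63.5271.
M = (63.5271)² = 4035.69 ppb.

M ≈ 4036 ppb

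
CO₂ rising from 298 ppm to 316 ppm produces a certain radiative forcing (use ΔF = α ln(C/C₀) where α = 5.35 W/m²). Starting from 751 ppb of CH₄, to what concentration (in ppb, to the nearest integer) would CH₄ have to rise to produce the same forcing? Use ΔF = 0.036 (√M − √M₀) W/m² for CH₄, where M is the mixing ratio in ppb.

M ≈ 1305 ppb

CO₂ forcing: 5.35 × ln(316/298) = 5.35 × 0.058649 = 0.31377 W/m².
Set 0.036(√M − √751) = 0.31377: √M = 0.31377/0.036 + √751 = 8.7158 + 27.4044 = 36.1202.
M = (36.1202)² = 1304.67 ppb.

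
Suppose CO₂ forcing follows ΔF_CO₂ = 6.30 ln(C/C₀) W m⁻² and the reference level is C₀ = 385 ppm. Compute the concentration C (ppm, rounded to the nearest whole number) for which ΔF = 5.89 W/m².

Set 6.30 ln(C/385) = 5.89, so ln(C/385) = 5.89/6.30 = 0.93492.
Then C/385 = e^0.93492 = 2.54701, giving C = 385 × 2.54701 = 980.60 ppm.

C ≈ 981 ppm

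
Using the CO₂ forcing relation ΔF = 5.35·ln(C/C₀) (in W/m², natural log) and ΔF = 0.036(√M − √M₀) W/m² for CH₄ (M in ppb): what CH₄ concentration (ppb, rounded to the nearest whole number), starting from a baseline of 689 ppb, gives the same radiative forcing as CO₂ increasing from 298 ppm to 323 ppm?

M ≈ 1461 ppb

CO₂ forcing: 5.35 × ln(323/298) = 5.35 × 0.080559 = 0.43099 W/m².
Set 0.036(√M − √689) = 0.43099: √M = 0.43099/0.036 + √689 = 11.9719 + 26.2488 = 38.2207.
M = (38.2207)² = 1460.82 ppb.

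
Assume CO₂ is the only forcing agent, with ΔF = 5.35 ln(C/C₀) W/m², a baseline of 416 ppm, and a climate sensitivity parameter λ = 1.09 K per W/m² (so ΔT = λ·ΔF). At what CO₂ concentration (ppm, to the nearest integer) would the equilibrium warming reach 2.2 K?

C ≈ 607 ppm

Required forcing: ΔF = ΔT/λ = 2.2/1.09 = 2.0183 W/m².
Then ln(C/416) = ΔF/5.35 = 2.0183/5.35 = 0.37725.
So C = 416 × e^0.37725 = 416 × 1.45827 = 606.64 ppm.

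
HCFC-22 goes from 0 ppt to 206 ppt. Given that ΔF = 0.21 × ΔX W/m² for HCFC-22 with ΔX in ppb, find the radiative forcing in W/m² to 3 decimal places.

HCFC-22: Δ = 206 − 0 = 206 ppt = 0.206 ppb; ΔF = 0.21 × 0.206 = 0.0433 W/m².

ΔF = 0.043 W/m²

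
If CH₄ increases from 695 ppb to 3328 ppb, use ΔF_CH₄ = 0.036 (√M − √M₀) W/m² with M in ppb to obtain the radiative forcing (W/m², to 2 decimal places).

ΔF = 1.13 W/m²

CH₄: 0.036 × (√3328 − √695) = 0.036 × (57.6888 − 26.3629) = 0.036 × 31.3259 = 1.1277 W/m².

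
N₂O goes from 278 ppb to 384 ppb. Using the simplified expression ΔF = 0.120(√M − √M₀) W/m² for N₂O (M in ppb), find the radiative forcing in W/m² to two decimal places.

N₂O: 0.120 × (√384 − √278) = 0.120 × (19.5959 − 16.6733) = 0.120 × 2.9226 = 0.3507 W/m².

ΔF = 0.35 W/m²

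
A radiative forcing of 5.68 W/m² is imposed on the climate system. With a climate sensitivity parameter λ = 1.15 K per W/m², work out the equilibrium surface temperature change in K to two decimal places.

ΔT = 6.53 K

ΔT = λ ΔF = 1.15 × 5.68 = 6.5320 K.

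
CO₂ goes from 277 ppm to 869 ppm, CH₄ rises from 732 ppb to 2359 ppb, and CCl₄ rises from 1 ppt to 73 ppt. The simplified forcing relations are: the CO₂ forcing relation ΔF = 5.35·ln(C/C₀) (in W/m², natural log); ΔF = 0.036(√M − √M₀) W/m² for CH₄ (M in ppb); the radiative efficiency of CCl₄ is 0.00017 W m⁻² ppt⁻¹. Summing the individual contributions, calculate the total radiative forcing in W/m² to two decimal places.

CO₂: 5.35 × ln(869/277) = 5.35 × ln(3.13718) = 5.35 × 1.14332 = 6.1168 W/m².
CH₄: 0.036 × (√2359 − √732) = 0.036 × (48.5695 − 27.0555) = 0.036 × 21.5140 = 0.7745 W/m².
CCl₄: ΔF = 0.00017 × (73 − 1) = 0.00017 × 72 = 0.0122 W/m².
Total ΔF = 6.1168 + 0.7745 + 0.0122 = 6.9035 W/m².

ΔF = 6.90 W/m²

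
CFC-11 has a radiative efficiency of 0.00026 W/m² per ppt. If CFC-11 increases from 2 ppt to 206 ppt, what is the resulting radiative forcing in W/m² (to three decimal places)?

CFC-11: ΔF = 0.00026 × (206 − 2) = 0.00026 × 204 = 0.0530 W/m².

ΔF = 0.053 W/m²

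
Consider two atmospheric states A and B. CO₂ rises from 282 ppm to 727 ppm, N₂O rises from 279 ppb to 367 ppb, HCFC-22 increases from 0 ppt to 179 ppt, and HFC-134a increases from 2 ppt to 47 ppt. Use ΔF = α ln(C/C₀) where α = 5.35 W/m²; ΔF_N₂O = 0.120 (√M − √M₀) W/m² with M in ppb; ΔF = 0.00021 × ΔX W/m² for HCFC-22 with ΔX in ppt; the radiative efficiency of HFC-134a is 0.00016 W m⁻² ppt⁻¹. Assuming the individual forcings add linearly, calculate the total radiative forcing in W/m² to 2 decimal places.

ΔF = 5.41 W/m²

CO₂: 5.35 × ln(727/282) = 5.35 × ln(2.57801) = 5.35 × 0.94702 = 5.0666 W/m².
N₂O: 0.120 × (√367 − √279) = 0.120 × (19.1572 − 16.7033) = 0.120 × 2.4539 = 0.2945 W/m².
HCFC-22: ΔF = 0.00021 × (179 − 0) = 0.00021 × 179 = 0.0376 W/m².
HFC-134a: ΔF = 0.00016 × (47 − 2) = 0.00016 × 45 = 0.0072 W/m².
Total ΔF = 5.0666 + 0.2945 + 0.0376 + 0.0072 = 5.4059 W/m².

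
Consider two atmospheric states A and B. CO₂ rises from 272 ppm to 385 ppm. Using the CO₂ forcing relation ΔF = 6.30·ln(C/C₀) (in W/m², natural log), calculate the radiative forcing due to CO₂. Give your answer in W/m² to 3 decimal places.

CO₂: 6.30 × ln(385/272) = 6.30 × ln(1.41544) = 6.30 × 0.34744 = 2.1889 W/m².

ΔF = 2.189 W/m²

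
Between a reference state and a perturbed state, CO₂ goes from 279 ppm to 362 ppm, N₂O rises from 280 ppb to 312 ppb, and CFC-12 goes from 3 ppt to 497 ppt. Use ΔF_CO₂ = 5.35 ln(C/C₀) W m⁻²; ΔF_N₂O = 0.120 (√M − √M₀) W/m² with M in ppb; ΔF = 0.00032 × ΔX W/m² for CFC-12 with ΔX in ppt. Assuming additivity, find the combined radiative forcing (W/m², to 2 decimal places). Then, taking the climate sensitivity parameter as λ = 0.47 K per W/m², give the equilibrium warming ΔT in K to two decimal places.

ΔF = 1.66 W/m²; ΔT = 0.78 K

CO₂: 5.35 × ln(362/279) = 5.35 × ln(1.29749) = 5.35 × 0.26043 = 1.3933 W/m².
N₂O: 0.120 × (√312 − √280) = 0.120 × (17.6635 − 16.7332) = 0.120 × 0.9303 = 0.1116 W/m².
CFC-12: ΔF = 0.00032 × (497 − 3) = 0.00032 × 494 = 0.1581 W/m².
Total ΔF = 1.3933 + 0.1116 + 0.1581 = 1.6630 W/m².
ΔT = λ ΔF = 0.47 × 1.66 = 0.7802 K.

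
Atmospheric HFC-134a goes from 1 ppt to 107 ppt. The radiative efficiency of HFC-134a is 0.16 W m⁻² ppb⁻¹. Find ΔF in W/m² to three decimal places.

ΔF = 0.017 W/m²

HFC-134a: Δ = 107 − 1 = 106 ppt = 0.106 ppb; ΔF = 0.16 × 0.106 = 0.0170 W/m².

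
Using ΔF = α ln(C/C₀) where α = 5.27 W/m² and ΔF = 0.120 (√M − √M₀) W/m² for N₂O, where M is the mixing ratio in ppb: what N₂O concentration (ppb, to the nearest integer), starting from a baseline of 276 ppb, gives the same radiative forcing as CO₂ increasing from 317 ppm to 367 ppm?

CO₂ forcing: 5.27 × ln(367/317) = 5.27 × 0.146460 = 0.77184 W/m².
Set 0.120(√M − √276) = 0.77184: √M = 0.77184/0.120 + √276 = 6.4320 + 16.6132 = 23.0452.
M = (23.0452)² = 531.08 ppb.

M ≈ 531 ppb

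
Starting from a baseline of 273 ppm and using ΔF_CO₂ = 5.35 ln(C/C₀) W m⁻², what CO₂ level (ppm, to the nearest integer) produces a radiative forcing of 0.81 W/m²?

C ≈ 318 ppm

Set 5.35 ln(C/273) = 0.81, so ln(C/273) = 0.81/5.35 = 0.15140.
Then C/273 = e^0.15140 = 1.16346, giving C = 273 × 1.16346 = 317.62 ppm.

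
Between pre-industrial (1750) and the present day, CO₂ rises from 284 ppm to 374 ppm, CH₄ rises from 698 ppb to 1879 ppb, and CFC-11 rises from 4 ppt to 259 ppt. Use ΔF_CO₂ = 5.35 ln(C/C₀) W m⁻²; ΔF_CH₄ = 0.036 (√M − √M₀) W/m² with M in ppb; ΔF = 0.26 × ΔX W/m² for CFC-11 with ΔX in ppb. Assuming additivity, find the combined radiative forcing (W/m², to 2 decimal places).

CO₂: 5.35 × ln(374/284) = 5.35 × ln(1.31690) = 5.35 × 0.27528 = 1.4727 W/m².
CH₄: 0.036 × (√1879 − √698) = 0.036 × (43.3474 − 26.4197) = 0.036 × 16.9277 = 0.6094 W/m².
CFC-11: Δ = 259 − 4 = 255 ppt = 0.255 ppb; ΔF = 0.26 × 0.255 = 0.0663 W/m².
Total ΔF = 1.4727 + 0.6094 + 0.0663 = 2.1484 W/m².

ΔF = 2.15 W/m²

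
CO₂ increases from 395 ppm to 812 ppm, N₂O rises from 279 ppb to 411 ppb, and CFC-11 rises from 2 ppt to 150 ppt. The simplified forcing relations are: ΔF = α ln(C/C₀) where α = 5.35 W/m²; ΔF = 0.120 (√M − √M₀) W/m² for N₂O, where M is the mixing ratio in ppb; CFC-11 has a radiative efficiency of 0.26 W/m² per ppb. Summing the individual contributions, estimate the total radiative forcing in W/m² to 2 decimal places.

CO₂: 5.35 × ln(812/395) = 5.35 × ln(2.05570) = 5.35 × 0.72062 = 3.8553 W/m².
N₂O: 0.120 × (√411 − √279) = 0.120 × (20.2731 − 16.7033) = 0.120 × 3.5698 = 0.4284 W/m².
CFC-11: Δ = 150 − 2 = 148 ppt = 0.148 ppb; ΔF = 0.26 × 0.148 = 0.0385 W/m².
Total ΔF = 3.8553 + 0.4284 + 0.0385 = 4.3222 W/m².

ΔF = 4.32 W/m²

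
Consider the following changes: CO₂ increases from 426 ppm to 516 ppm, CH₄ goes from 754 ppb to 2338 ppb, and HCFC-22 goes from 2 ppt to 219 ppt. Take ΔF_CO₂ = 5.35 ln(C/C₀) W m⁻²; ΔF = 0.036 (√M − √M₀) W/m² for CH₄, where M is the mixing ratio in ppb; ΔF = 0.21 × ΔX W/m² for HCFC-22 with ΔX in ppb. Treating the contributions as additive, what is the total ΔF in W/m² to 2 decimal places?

CO₂: 5.35 × ln(516/426) = 5.35 × ln(1.21127) = 5.35 × 0.19167 = 1.0254 W/m².
CH₄: 0.036 × (√2338 − √754) = 0.036 × (48.3529 − 27.4591) = 0.036 × 20.8938 = 0.7522 W/m².
HCFC-22: Δ = 219 − 2 = 217 ppt = 0.217 ppb; ΔF = 0.21 × 0.217 = 0.0456 W/m².
Total ΔF = 1.0254 + 0.7522 + 0.0456 = 1.8232 W/m².

ΔF = 1.82 W/m²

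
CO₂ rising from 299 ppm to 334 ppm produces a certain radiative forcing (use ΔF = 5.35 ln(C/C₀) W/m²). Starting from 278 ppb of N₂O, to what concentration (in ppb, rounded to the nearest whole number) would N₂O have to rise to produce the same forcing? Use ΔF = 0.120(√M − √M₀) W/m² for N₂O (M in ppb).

CO₂ forcing: 5.35 × ln(334/299) = 5.35 × 0.110697 = 0.59223 W/m².
Set 0.120(√M − √278) = 0.59223: √M = 0.59223/0.120 + √278 = 4.9353 + 16.6733 = 21.6086.
M = (21.6086)² = 466.93 ppb.

M ≈ 467 ppb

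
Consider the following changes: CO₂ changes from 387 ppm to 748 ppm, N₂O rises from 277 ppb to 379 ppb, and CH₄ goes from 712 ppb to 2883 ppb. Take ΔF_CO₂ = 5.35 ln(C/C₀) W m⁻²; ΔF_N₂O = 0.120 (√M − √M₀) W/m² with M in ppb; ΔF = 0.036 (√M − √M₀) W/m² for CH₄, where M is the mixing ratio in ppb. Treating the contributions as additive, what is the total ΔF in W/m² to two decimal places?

CO₂: 5.35 × ln(748/387) = 5.35 × ln(1.93282) = 5.35 × 0.65898 = 3.5255 W/m².
N₂O: 0.120 × (√379 − √277) = 0.120 × (19.4679 − 16.6433) = 0.120 × 2.8246 = 0.3390 W/m².
CH₄: 0.036 × (√2883 − √712) = 0.036 × (53.6936 − 26.6833) = 0.036 × 27.0103 = 0.9724 W/m².
Total ΔF = 3.5255 + 0.3390 + 0.9724 = 4.8369 W/m².

ΔF = 4.84 W/m²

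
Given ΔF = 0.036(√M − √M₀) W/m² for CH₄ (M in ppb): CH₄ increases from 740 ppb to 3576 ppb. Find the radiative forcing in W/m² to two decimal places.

CH₄: 0.036 × (√3576 − √740) = 0.036 × (59.7997 − 27.2029) = 0.036 × 32.5968 = 1.1735 W/m².

ΔF = 1.17 W/m²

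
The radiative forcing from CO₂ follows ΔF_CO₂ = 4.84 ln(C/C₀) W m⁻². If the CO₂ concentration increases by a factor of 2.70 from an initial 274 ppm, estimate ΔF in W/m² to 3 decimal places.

ΔF = 4.84 × ln(2.70) = 4.84 × 0.99325 = 4.8073 W/m².

ΔF = 4.807 W/m²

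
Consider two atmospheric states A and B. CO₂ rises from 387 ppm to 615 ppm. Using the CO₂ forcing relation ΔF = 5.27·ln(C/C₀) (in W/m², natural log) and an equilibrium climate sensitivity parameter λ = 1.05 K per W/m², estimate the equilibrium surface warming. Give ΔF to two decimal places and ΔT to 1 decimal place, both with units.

ΔF = 2.44 W/m²; ΔT = 2.6 K

CO₂: 5.27 × ln(615/387) = 5.27 × ln(1.58915) = 5.27 × 0.46320 = 2.4411 W/m².
ΔT = λ ΔF = 1.05 × 2.44 = 2.5620 K.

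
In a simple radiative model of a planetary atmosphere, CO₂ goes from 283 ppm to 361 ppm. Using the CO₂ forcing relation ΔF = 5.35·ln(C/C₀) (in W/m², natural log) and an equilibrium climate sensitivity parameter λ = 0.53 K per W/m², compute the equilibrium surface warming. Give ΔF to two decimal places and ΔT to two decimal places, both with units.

CO₂: 5.35 × ln(361/283) = 5.35 × ln(1.27562) = 5.35 × 0.24343 = 1.3024 W/m².
ΔT = λ ΔF = 0.53 × 1.30 = 0.6890 K.

ΔF = 1.30 W/m²; ΔT = 0.69 K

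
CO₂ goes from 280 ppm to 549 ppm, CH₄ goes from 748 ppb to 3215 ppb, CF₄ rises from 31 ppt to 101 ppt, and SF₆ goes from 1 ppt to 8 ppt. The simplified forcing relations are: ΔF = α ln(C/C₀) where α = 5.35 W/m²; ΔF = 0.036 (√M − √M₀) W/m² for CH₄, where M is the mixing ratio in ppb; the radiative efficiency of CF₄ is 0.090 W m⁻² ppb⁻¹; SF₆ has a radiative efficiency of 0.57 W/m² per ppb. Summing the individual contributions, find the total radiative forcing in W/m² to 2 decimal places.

CO₂: 5.35 × ln(549/280) = 5.35 × ln(1.96071) = 5.35 × 0.67331 = 3.6022 W/m².
CH₄: 0.036 × (√3215 − √748) = 0.036 × (56.7010 − 27.3496) = 0.036 × 29.3514 = 1.0567 W/m².
CF₄: Δ = 101 − 31 = 70 ppt = 0.070 ppb; ΔF = 0.090 × 0.070 = 0.0063 W/m².
SF₆: Δ = 8 − 1 = 7 ppt = 0.007 ppb; ΔF = 0.57 × 0.007 = 0.0040 W/m².
Total ΔF = 3.6022 + 1.0567 + 0.0063 + 0.0040 = 4.6692 W/m².

ΔF = 4.67 W/m²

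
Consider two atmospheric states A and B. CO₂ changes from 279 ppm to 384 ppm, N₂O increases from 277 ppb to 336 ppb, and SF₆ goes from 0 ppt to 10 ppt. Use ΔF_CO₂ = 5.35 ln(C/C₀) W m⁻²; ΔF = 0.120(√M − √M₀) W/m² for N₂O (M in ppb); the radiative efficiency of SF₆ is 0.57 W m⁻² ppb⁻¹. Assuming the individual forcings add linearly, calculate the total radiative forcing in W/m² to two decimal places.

ΔF = 1.92 W/m²

CO₂: 5.35 × ln(384/279) = 5.35 × ln(1.37634) = 5.35 × 0.31943 = 1.7090 W/m².
N₂O: 0.120 × (√336 − √277) = 0.120 × (18.3303 − 16.6433) = 0.120 × 1.6870 = 0.2024 W/m².
SF₆: Δ = 10 − 0 = 10 ppt = 0.010 ppb; ΔF = 0.57 × 0.010 = 0.0057 W/m².
Total ΔF = 1.7090 + 0.2024 + 0.0057 = 1.9171 W/m².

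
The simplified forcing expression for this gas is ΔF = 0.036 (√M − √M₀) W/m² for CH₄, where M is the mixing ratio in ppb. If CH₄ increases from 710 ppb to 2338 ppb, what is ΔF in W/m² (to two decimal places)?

CH₄: 0.036 × (√2338 − √710) = 0.036 × (48.3529 − 26.6458) = 0.036 × 21.7071 = 0.7815 W/m².

ΔF = 0.78 W/m²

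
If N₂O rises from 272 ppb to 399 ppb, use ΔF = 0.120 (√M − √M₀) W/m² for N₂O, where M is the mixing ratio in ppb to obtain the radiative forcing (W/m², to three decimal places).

ΔF = 0.418 W/m²

N₂O: 0.120 × (√399 − √272) = 0.120 × (19.9750 − 16.4924) = 0.120 × 3.4826 = 0.4179 W/m².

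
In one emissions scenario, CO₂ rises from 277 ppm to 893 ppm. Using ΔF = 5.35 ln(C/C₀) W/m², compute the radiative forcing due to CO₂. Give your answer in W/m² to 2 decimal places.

CO₂ absorption bands are partially saturated, so forcing scales with the logarithm of the concentration ratio.
CO₂: 5.35 × ln(893/277) = 5.35 × ln(3.22383) = 5.35 × 1.17057 = 6.2625 W/m².

ΔF = 6.26 W/m²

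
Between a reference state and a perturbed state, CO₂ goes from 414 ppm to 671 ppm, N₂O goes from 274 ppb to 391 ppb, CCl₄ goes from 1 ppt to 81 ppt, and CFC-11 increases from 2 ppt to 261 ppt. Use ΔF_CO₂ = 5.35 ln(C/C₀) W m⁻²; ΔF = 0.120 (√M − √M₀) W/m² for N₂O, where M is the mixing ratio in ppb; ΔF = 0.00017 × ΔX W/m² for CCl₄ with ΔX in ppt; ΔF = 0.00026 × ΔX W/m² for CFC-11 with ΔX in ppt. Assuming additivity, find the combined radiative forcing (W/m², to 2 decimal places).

CO₂: 5.35 × ln(671/414) = 5.35 × ln(1.62077) = 5.35 × 0.48290 = 2.5835 W/m².
N₂O: 0.120 × (√391 − √274) = 0.120 × (19.7737 − 16.5529) = 0.120 × 3.2208 = 0.3865 W/m².
CCl₄: ΔF = 0.00017 × (81 − 1) = 0.00017 × 80 = 0.0136 W/m².
CFC-11: ΔF = 0.00026 × (261 − 2) = 0.00026 × 259 = 0.0673 W/m².
Total ΔF = 2.5835 + 0.3865 + 0.0136 + 0.0673 = 3.0509 W/m².

ΔF = 3.05 W/m²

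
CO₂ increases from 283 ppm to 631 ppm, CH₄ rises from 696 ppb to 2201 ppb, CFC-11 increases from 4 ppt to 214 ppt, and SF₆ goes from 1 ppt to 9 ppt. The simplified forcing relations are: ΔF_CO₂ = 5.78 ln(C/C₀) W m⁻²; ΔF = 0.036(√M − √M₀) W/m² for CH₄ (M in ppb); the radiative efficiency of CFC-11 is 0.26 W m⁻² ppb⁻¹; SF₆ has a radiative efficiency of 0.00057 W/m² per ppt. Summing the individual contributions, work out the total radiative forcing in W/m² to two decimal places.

ΔF = 5.43 W/m²

CO₂: 5.78 × ln(631/283) = 5.78 × ln(2.22968) = 5.78 × 0.80186 = 4.6348 W/m².
CH₄: 0.036 × (√2201 − √696) = 0.036 × (46.9148 − 26.3818) = 0.036 × 20.5330 = 0.7392 W/m².
CFC-11: Δ = 214 − 4 = 210 ppt = 0.210 ppb; ΔF = 0.26 × 0.210 = 0.0546 W/m².
SF₆: ΔF = 0.00057 × (9 − 1) = 0.00057 × 8 = 0.0046 W/m².
Total ΔF = 4.6348 + 0.7392 + 0.0546 + 0.0046 = 5.4332 W/m².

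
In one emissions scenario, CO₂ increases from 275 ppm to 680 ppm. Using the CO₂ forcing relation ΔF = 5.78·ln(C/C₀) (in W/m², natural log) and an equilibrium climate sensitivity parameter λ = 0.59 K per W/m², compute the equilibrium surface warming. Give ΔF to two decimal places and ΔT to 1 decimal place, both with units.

CO₂: 5.78 × ln(680/275) = 5.78 × ln(2.47273) = 5.78 × 0.90532 = 5.2327 W/m².
ΔT = λ ΔF = 0.59 × 5.23 = 3.0857 K.

ΔF = 5.23 W/m²; ΔT = 3.1 K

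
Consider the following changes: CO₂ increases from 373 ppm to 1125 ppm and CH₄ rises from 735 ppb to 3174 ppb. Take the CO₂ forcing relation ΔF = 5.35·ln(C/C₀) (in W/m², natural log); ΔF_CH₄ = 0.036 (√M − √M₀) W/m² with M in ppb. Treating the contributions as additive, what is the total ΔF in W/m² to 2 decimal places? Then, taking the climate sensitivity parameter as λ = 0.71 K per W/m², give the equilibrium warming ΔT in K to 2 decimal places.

CO₂: 5.35 × ln(1125/373) = 5.35 × ln(3.01609) = 5.35 × 1.10396 = 5.9062 W/m².
CH₄: 0.036 × (√3174 − √735) = 0.036 × (56.3383 − 27.1109) = 0.036 × 29.2274 = 1.0522 W/m².
Total ΔF = 5.9062 + 1.0522 = 6.9584 W/m².
ΔT = λ ΔF = 0.71 × 6.96 = 4.9416 K.

ΔF = 6.96 W/m²; ΔT = 4.94 K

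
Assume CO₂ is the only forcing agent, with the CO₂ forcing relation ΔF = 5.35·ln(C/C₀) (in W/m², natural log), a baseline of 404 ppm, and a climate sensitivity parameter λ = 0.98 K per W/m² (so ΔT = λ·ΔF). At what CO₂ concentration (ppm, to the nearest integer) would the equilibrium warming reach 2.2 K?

C ≈ 615 ppm

Required forcing: ΔF = ΔT/λ = 2.2/0.98 = 2.2449 W/m².
Then ln(C/404) = ΔF/5.35 = 2.2449/5.35 = 0.41961.
So C = 404 × e^0.41961 = 404 × 1.52137 = 614.63 ppm.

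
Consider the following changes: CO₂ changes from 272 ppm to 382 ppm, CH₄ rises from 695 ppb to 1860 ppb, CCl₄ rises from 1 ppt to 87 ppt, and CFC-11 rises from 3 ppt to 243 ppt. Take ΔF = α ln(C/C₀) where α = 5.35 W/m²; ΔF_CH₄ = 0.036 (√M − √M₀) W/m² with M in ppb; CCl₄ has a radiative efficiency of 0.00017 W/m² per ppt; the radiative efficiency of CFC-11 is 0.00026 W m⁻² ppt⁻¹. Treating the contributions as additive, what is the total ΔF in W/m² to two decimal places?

CO₂: 5.35 × ln(382/272) = 5.35 × ln(1.40441) = 5.35 × 0.33962 = 1.8170 W/m².
CH₄: 0.036 × (√1860 − √695) = 0.036 × (43.1277 − 26.3629) = 0.036 × 16.7648 = 0.6035 W/m².
CCl₄: ΔF = 0.00017 × (87 − 1) = 0.00017 × 86 = 0.0146 W/m².
CFC-11: ΔF = 0.00026 × (243 − 3) = 0.00026 × 240 = 0.0624 W/m².
Total ΔF = 1.8170 + 0.6035 + 0.0146 + 0.0624 = 2.4975 W/m².

ΔF = 2.50 W/m²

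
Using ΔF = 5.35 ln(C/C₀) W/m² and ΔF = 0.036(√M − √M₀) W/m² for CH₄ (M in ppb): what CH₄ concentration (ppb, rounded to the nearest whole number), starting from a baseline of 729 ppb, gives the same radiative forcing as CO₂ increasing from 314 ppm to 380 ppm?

M ≈ 3064 ppb

CO₂ forcing: 5.35 × ln(380/314) = 5.35 × 0.190778 = 1.02066 W/m².
Set 0.036(√M − √729) = 1.02066: √M = 1.02066/0.036 + √729 = 28.3517 + 27.0000 = 55.3517.
M = (55.3517)² = 3063.81 ppb.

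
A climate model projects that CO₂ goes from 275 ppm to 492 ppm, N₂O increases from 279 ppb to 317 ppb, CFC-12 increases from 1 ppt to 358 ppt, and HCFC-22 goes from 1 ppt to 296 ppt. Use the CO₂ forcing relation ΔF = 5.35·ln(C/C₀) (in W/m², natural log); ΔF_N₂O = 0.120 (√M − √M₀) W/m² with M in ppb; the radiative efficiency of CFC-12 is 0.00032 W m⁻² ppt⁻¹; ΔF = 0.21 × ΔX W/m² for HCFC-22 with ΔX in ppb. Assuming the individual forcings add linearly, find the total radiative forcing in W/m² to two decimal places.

CO₂: 5.35 × ln(492/275) = 5.35 × ln(1.78909) = 5.35 × 0.58171 = 3.1121 W/m².
N₂O: 0.120 × (√317 − √279) = 0.120 × (17.8045 − 16.7033) = 0.120 × 1.1012 = 0.1321 W/m².
CFC-12: ΔF = 0.00032 × (358 − 1) = 0.00032 × 357 = 0.1142 W/m².
HCFC-22: Δ = 296 − 1 = 295 ppt = 0.295 ppb; ΔF = 0.21 × 0.295 = 0.0620 W/m².
Total ΔF = 3.1121 + 0.1321 + 0.1142 + 0.0620 = 3.4204 W/m².

ΔF = 3.42 W/m²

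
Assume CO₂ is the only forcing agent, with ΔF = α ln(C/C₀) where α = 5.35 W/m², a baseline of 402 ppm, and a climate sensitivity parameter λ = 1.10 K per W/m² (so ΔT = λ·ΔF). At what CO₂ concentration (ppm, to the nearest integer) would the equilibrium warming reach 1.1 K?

Required forcing: ΔF = ΔT/λ = 1.1/1.10 = 1.0000 W/m².
Then ln(C/402) = ΔF/5.35 = 1.0000/5.35 = 0.18692.
So C = 402 × e^0.18692 = 402 × 1.20553 = 484.62 ppm.

C ≈ 485 ppm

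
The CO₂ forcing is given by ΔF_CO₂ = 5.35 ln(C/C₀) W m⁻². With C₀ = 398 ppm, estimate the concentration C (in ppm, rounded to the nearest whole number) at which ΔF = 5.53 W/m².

C ≈ 1119 ppm

Set 5.35 ln(C/398) = 5.53, so ln(C/398) = 5.53/5.35 = 1.03364.
Then C/398 = e^1.03364 = 2.81128, giving C = 398 × 2.81128 = 1118.89 ppm.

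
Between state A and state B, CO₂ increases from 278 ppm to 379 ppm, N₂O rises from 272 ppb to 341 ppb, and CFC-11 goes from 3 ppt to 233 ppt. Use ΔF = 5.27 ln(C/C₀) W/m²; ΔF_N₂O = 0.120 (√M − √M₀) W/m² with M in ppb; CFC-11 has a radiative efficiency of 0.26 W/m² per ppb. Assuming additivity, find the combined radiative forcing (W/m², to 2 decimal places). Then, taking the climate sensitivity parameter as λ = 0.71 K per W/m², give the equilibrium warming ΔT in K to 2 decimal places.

CO₂: 5.27 × ln(379/278) = 5.27 × ln(1.36331) = 5.27 × 0.30992 = 1.6333 W/m².
N₂O: 0.120 × (√341 − √272) = 0.120 × (18.4662 − 16.4924) = 0.120 × 1.9738 = 0.2369 W/m².
CFC-11: Δ = 233 − 3 = 230 ppt = 0.230 ppb; ΔF = 0.26 × 0.230 = 0.0598 W/m².
Total ΔF = 1.6333 + 0.2369 + 0.0598 = 1.9300 W/m².
ΔT = λ ΔF = 0.71 × 1.93 = 1.3703 K.

ΔF = 1.93 W/m²; ΔT = 1.37 K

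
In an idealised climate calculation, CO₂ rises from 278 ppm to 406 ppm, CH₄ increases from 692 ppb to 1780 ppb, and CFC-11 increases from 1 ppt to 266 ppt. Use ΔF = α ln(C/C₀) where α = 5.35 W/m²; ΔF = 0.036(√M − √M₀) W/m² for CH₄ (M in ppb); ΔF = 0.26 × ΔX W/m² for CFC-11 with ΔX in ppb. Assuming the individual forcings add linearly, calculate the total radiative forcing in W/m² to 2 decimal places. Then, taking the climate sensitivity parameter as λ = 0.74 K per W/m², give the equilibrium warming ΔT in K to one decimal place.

CO₂: 5.35 × ln(406/278) = 5.35 × ln(1.46043) = 5.35 × 0.37873 = 2.0262 W/m².
CH₄: 0.036 × (√1780 − √692) = 0.036 × (42.1900 − 26.3059) = 0.036 × 15.8841 = 0.5718 W/m².
CFC-11: Δ = 266 − 1 = 265 ppt = 0.265 ppb; ΔF = 0.26 × 0.265 = 0.0689 W/m².
Total ΔF = 2.0262 + 0.5718 + 0.0689 = 2.6669 W/m².
ΔT = λ ΔF = 0.74 × 2.67 = 1.9758 K.

ΔF = 2.67 W/m²; ΔT = 2.0 K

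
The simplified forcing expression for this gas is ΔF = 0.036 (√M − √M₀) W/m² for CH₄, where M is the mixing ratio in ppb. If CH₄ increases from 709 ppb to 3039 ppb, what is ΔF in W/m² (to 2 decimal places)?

ΔF = 1.03 W/m²

CH₄: 0.036 × (√3039 − √709) = 0.036 × (55.1271 − 26.6271) = 0.036 × 28.5000 = 1.0260 W/m².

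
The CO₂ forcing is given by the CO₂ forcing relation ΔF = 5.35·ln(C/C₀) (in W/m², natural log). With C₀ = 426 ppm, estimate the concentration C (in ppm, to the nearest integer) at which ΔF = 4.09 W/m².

Set 5.35 ln(C/426) = 4.09, so ln(C/426) = 4.09/5.35 = 0.76449.
Then C/426 = e^0.76449 = 2.14790, giving C = 426 × 2.14790 = 915.01 ppm.

C ≈ 915 ppm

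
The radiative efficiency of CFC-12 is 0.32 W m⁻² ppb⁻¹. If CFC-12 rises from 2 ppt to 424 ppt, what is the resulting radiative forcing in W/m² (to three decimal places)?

ΔF = 0.135 W/m²

CFC-12: Δ = 424 − 2 = 422 ppt = 0.422 ppb; ΔF = 0.32 × 0.422 = 0.1350 W/m².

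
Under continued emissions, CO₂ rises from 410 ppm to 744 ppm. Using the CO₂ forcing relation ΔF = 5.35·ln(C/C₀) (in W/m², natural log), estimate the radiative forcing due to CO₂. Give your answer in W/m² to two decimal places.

CO₂: 5.35 × ln(744/410) = 5.35 × ln(1.81463) = 5.35 × 0.59588 = 3.1880 W/m².

ΔF = 3.19 W/m²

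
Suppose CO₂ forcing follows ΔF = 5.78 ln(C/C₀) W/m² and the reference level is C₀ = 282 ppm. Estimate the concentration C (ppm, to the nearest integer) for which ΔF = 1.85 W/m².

Set 5.78 ln(C/282) = 1.85, so ln(C/282) = 1.85/5.78 = 0.32007.
Then C/282 = e^0.32007 = 1.37722, giving C = 282 × 1.37722 = 388.38 ppm.

C ≈ 388 ppm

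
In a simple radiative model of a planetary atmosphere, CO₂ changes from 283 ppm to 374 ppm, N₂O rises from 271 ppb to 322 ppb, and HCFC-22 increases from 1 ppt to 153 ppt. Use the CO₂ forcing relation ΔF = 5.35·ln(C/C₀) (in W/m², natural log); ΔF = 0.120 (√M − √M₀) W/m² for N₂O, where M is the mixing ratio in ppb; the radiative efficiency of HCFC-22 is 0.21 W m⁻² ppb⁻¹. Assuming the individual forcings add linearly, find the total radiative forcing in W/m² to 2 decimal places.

ΔF = 1.70 W/m²

CO₂: 5.35 × ln(374/283) = 5.35 × ln(1.32155) = 5.35 × 0.27881 = 1.4916 W/m².
N₂O: 0.120 × (√322 − √271) = 0.120 × (17.9444 − 16.4621) = 0.120 × 1.4823 = 0.1779 W/m².
HCFC-22: Δ = 153 − 1 = 152 ppt = 0.152 ppb; ΔF = 0.21 × 0.152 = 0.0319 W/m².
Total ΔF = 1.4916 + 0.1779 + 0.0319 = 1.7014 W/m².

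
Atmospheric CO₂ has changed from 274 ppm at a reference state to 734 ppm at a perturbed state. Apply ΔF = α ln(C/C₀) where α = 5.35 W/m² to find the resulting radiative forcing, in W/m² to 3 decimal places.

ΔF = 5.272 W/m²

CO₂: 5.35 × ln(734/274) = 5.35 × ln(2.67883) = 5.35 × 0.98538 = 5.2718 W/m².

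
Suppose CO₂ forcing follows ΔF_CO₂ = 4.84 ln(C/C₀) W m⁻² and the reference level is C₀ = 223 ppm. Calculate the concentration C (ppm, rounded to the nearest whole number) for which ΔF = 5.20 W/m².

C ≈ 653 ppm

Set 4.84 ln(C/223) = 5.20, so ln(C/223) = 5.20/4.84 = 1.07438.
Then C/223 = e^1.07438 = 2.92818, giving C = 223 × 2.92818 = 652.98 ppm.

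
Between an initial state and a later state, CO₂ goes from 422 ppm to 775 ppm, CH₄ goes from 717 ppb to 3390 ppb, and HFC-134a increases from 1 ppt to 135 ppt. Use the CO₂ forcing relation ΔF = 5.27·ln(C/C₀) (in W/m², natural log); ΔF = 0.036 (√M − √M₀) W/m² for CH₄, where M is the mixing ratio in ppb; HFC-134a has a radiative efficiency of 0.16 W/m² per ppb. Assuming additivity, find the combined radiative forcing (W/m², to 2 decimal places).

CO₂: 5.27 × ln(775/422) = 5.27 × ln(1.83649) = 5.27 × 0.60786 = 3.2034 W/m².
CH₄: 0.036 × (√3390 − √717) = 0.036 × (58.2237 − 26.7769) = 0.036 × 31.4468 = 1.1321 W/m².
HFC-134a: Δ = 135 − 1 = 134 ppt = 0.134 ppb; ΔF = 0.16 × 0.134 = 0.0214 W/m².
Total ΔF = 3.2034 + 1.1321 + 0.0214 = 4.3569 W/m².

ΔF = 4.36 W/m²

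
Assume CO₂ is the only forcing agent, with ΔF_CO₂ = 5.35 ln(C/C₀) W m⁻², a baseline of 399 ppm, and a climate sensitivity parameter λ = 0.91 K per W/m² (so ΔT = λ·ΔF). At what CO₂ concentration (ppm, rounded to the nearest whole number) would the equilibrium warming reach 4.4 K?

Required forcing: ΔF = ΔT/λ = 4.4/0.91 = 4.8352 W/m².
Then ln(C/399) = ΔF/5.35 = 4.8352/5.35 = 0.90378.
So C = 399 × e^0.90378 = 399 × 2.46892 = 985.10 ppm.

C ≈ 985 ppm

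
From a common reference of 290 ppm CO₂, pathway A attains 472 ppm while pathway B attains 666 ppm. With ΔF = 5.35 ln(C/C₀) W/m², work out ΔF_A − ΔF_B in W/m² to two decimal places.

ΔF_A = 5.35 ln(472/290) = 5.35 × 0.48710 = 2.6060 W/m².
ΔF_B = 5.35 ln(666/290) = 5.35 × 0.83141 = 4.4480 W/m².
Difference: 2.6060 − 4.4480 = -1.8420 W/m².

ΔF_A − ΔF_B = -1.84 W/m²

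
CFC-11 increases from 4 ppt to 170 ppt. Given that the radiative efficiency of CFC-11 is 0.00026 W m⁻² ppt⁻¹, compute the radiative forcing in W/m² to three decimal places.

CFC-11: ΔF = 0.00026 × (170 − 4) = 0.00026 × 166 = 0.0432 W/m².

ΔF = 0.043 W/m²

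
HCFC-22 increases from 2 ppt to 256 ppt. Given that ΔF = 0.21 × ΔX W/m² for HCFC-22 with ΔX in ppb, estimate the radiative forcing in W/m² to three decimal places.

ΔF = 0.053 W/m²

HCFC-22: Δ = 256 − 2 = 254 ppt = 0.254 ppb; ΔF = 0.21 × 0.254 = 0.0533 W/m².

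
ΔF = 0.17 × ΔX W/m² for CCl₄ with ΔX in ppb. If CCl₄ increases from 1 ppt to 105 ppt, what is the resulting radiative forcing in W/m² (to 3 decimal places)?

ΔF = 0.018 W/m²

CCl₄: Δ = 105 − 1 = 104 ppt = 0.104 ppb; ΔF = 0.17 × 0.104 = 0.0177 W/m².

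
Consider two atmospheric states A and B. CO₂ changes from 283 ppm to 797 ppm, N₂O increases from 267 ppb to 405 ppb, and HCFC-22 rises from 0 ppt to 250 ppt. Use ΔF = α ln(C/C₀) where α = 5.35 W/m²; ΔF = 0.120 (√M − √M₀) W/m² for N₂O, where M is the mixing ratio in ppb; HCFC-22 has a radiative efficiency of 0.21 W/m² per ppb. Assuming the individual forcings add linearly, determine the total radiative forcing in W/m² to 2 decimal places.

ΔF = 6.05 W/m²

CO₂: 5.35 × ln(797/283) = 5.35 × ln(2.81625) = 5.35 × 1.03541 = 5.5394 W/m².
N₂O: 0.120 × (√405 − √267) = 0.120 × (20.1246 − 16.3401) = 0.120 × 3.7845 = 0.4541 W/m².
HCFC-22: Δ = 250 − 0 = 250 ppt = 0.250 ppb; ΔF = 0.21 × 0.250 = 0.0525 W/m².
Total ΔF = 5.5394 + 0.4541 + 0.0525 = 6.0460 W/m².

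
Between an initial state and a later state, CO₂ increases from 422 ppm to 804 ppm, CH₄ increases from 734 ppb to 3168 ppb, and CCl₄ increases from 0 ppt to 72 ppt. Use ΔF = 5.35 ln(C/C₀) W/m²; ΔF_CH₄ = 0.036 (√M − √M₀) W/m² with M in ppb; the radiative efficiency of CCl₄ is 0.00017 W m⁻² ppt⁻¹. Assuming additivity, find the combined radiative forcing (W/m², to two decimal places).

ΔF = 4.51 W/m²

CO₂: 5.35 × ln(804/422) = 5.35 × ln(1.90521) = 5.35 × 0.64459 = 3.4486 W/m².
CH₄: 0.036 × (√3168 − √734) = 0.036 × (56.2850 − 27.0924) = 0.036 × 29.1926 = 1.0509 W/m².
CCl₄: ΔF = 0.00017 × (72 − 0) = 0.00017 × 72 = 0.0122 W/m².
Total ΔF = 3.4486 + 1.0509 + 0.0122 = 4.5117 W/m².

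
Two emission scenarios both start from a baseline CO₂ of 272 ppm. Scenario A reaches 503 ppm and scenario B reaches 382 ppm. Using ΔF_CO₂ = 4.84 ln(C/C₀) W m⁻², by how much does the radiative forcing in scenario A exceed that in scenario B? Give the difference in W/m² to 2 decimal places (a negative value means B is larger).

ΔF_A − ΔF_B = 1.33 W/m²

ΔF_A = 4.84 ln(503/272) = 4.84 × 0.61479 = 2.9756 W/m².
ΔF_B = 4.84 ln(382/272) = 4.84 × 0.33962 = 1.6438 W/m².
Difference: 2.9756 − 1.6438 = 1.3318 W/m².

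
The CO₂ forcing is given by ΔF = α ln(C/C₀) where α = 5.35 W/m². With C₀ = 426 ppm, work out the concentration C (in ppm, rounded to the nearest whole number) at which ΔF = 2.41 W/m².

C ≈ 668 ppm

Set 5.35 ln(C/426) = 2.41, so ln(C/426) = 2.41/5.35 = 0.45047.
Then C/426 = e^0.45047 = 1.56905, giving C = 426 × 1.56905 = 668.42 ppm.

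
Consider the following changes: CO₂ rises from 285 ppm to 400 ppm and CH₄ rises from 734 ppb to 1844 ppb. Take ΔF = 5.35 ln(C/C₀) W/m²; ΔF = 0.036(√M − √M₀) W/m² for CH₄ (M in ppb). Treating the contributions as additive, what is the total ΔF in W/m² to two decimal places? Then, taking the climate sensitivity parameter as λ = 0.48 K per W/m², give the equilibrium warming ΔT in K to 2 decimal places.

ΔF = 2.38 W/m²; ΔT = 1.14 K

CO₂: 5.35 × ln(400/285) = 5.35 × ln(1.40351) = 5.35 × 0.33898 = 1.8135 W/m².
CH₄: 0.036 × (√1844 − √734) = 0.036 × (42.9418 − 27.0924) = 0.036 × 15.8494 = 0.5706 W/m².
Total ΔF = 1.8135 + 0.5706 = 2.3841 W/m².
ΔT = λ ΔF = 0.48 × 2.38 = 1.1424 K.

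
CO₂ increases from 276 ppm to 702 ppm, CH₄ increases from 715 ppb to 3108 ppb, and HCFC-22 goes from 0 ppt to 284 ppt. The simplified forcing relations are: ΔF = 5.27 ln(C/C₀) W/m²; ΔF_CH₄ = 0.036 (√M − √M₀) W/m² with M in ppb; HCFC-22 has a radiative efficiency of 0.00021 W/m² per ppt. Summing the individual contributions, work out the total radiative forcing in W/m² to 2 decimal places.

ΔF = 6.02 W/m²

CO₂: 5.27 × ln(702/276) = 5.27 × ln(2.54348) = 5.27 × 0.93353 = 4.9197 W/m².
CH₄: 0.036 × (√3108 − √715) = 0.036 × (55.7494 − 26.7395) = 0.036 × 29.0099 = 1.0444 W/m².
HCFC-22: ΔF = 0.00021 × (284 − 0) = 0.00021 × 284 = 0.0596 W/m².
Total ΔF = 4.9197 + 1.0444 + 0.0596 = 6.0237 W/m².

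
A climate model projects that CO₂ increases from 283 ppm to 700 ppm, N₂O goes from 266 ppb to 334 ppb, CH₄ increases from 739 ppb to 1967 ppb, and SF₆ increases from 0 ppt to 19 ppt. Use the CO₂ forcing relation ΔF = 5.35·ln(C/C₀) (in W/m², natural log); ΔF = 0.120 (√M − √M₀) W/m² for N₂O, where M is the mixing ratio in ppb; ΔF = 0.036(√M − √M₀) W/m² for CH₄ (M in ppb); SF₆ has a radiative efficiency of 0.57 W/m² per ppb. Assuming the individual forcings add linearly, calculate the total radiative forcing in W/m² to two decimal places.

ΔF = 5.71 W/m²

CO₂: 5.35 × ln(700/283) = 5.35 × ln(2.47350) = 5.35 × 0.90563 = 4.8451 W/m².
N₂O: 0.120 × (√334 − √266) = 0.120 × (18.2757 − 16.3095) = 0.120 × 1.9662 = 0.2359 W/m².
CH₄: 0.036 × (√1967 − √739) = 0.036 × (44.3509 − 27.1846) = 0.036 × 17.1663 = 0.6180 W/m².
SF₆: Δ = 19 − 0 = 19 ppt = 0.019 ppb; ΔF = 0.57 × 0.019 = 0.0108 W/m².
Total ΔF = 4.8451 + 0.2359 + 0.6180 + 0.0108 = 5.7098 W/m².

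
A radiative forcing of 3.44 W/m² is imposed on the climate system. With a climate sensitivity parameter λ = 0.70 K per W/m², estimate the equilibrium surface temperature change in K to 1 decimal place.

ΔT = 2.4 K

ΔT = λ ΔF = 0.70 × 3.44 = 2.4080 K.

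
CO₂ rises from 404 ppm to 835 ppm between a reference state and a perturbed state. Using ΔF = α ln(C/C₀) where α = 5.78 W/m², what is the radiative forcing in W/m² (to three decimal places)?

ΔF = 4.196 W/m²

CO₂: 5.78 × ln(835/404) = 5.78 × ln(2.06683) = 5.78 × 0.72602 = 4.1964 W/m².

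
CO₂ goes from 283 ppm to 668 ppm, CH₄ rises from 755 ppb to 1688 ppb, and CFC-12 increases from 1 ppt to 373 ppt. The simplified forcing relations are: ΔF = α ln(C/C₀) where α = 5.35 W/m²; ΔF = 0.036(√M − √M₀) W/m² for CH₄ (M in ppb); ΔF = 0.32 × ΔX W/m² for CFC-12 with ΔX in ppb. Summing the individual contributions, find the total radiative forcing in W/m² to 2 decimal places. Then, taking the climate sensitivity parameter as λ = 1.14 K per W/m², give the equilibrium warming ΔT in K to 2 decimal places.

ΔF = 5.20 W/m²; ΔT = 5.93 K

CO₂: 5.35 × ln(668/283) = 5.35 × ln(2.36042) = 5.35 × 0.85884 = 4.5948 W/m².
CH₄: 0.036 × (√1688 − √755) = 0.036 × (41.0853 − 27.4773) = 0.036 × 13.6080 = 0.4899 W/m².
CFC-12: Δ = 373 − 1 = 372 ppt = 0.372 ppb; ΔF = 0.32 × 0.372 = 0.1190 W/m².
Total ΔF = 4.5948 + 0.4899 + 0.1190 = 5.2037 W/m².
ΔT = λ ΔF = 1.14 × 5.20 = 5.9280 K.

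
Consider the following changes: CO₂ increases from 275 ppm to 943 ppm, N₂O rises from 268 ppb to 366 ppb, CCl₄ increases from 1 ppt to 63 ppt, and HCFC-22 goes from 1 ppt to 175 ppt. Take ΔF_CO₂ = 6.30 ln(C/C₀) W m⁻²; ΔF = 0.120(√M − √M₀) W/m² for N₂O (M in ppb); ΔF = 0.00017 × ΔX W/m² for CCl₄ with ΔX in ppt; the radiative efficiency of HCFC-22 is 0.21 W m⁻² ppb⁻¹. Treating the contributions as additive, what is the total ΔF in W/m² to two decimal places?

CO₂: 6.30 × ln(943/275) = 6.30 × ln(3.42909) = 6.30 × 1.23229 = 7.7634 W/m².
N₂O: 0.120 × (√366 − √268) = 0.120 × (19.1311 − 16.3707) = 0.120 × 2.7604 = 0.3312 W/m².
CCl₄: ΔF = 0.00017 × (63 − 1) = 0.00017 × 62 = 0.0105 W/m².
HCFC-22: Δ = 175 − 1 = 174 ppt = 0.174 ppb; ΔF = 0.21 × 0.174 = 0.0365 W/m².
Total ΔF = 7.7634 + 0.3312 + 0.0105 + 0.0365 = 8.1416 W/m².

ΔF = 8.14 W/m²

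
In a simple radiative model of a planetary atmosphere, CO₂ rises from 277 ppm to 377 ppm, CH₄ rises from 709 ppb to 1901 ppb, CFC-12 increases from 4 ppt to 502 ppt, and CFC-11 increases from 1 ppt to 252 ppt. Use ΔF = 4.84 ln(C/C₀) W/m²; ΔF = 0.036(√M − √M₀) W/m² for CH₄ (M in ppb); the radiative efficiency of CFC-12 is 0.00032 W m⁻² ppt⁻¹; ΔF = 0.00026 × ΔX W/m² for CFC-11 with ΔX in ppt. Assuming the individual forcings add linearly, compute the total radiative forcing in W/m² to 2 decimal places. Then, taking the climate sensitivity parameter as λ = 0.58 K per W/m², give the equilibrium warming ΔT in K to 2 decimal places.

CO₂: 4.84 × ln(377/277) = 4.84 × ln(1.36101) = 4.84 × 0.30823 = 1.4918 W/m².
CH₄: 0.036 × (√1901 − √709) = 0.036 × (43.6005 − 26.6271) = 0.036 × 16.9734 = 0.6110 W/m².
CFC-12: ΔF = 0.00032 × (502 − 4) = 0.00032 × 498 = 0.1594 W/m².
CFC-11: ΔF = 0.00026 × (252 − 1) = 0.00026 × 251 = 0.0653 W/m².
Total ΔF = 1.4918 + 0.6110 + 0.1594 + 0.0653 = 2.3275 W/m².
ΔT = λ ΔF = 0.58 × 2.33 = 1.3514 K.

ΔF = 2.33 W/m²; ΔT = 1.35 K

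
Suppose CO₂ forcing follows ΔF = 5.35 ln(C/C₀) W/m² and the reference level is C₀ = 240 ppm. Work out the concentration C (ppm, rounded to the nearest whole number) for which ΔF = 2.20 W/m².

Set 5.35 ln(C/240) = 2.20, so ln(C/240) = 2.20/5.35 = 0.41121.
Then C/240 = e^0.41121 = 1.50864, giving C = 240 × 1.50864 = 362.07 ppm.

C ≈ 362 ppm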